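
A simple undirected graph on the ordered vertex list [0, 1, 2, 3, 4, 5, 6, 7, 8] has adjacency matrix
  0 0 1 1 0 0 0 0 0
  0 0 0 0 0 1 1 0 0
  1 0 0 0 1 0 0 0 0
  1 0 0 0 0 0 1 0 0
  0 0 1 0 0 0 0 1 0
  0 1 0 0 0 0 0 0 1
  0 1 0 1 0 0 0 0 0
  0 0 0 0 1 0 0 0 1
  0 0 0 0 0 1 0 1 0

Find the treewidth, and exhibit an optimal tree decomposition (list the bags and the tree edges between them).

Treewidth 2.
One optimal decomposition is:
Bags: B1 = {0, 2, 3}  B2 = {2, 3, 4}  B3 = {3, 4, 7}  B4 = {3, 7, 8}  B5 = {3, 5, 8}  B6 = {1, 3, 5}  B7 = {1, 3, 6}
Tree: B1–B2, B2–B3, B3–B4, B4–B5, B5–B6, B6–B7

Each bag holds 3 vertices, so the decomposition has width 2, which upper-bounds the treewidth. For the lower bound, G contains the cycle 3–0–2–4–7–8–5–1–6–3, so G is not a forest; only forests have treewidth ≤ 1, hence tw(G) ≥ 2. Hence tw(G) = 2 exactly.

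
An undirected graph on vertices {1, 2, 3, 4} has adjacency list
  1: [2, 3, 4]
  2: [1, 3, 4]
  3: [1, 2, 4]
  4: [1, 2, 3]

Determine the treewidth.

3

A width-3 tree decomposition is:
Bags: B1 = {1, 2, 3, 4}
Tree: (single bag)
With just one bag of size 4, the width is 4 − 1 = 3, so tw(G) ≤ 3. Conversely, {1, 2, 3, 4} is a clique of size 4, and the vertices of any clique must share a bag in every tree decomposition; so some bag has ≥ 4 vertices and tw(G) ≥ 3. Therefore the treewidth is 3.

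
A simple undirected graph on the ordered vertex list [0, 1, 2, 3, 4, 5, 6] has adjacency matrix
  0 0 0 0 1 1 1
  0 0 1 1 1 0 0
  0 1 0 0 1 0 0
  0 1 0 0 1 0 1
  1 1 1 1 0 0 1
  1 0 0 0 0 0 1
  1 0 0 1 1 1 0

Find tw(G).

2

A width-2 tree decomposition is:
Bags: B1 = {1, 3, 4}  B2 = {3, 4, 6}  B3 = {1, 2, 4}  B4 = {0, 4, 6}  B5 = {0, 5, 6}
Tree: B1–B2, B1–B3, B2–B4, B4–B5
The largest bag has 3 vertices, giving width 2; this decomposition certifies tw(G) ≤ 2. Conversely, {0, 4, 6} is a clique of size 3, and the vertices of any clique must share a bag in every tree decomposition; so some bag has ≥ 3 vertices and tw(G) ≥ 2. Therefore the treewidth is 2.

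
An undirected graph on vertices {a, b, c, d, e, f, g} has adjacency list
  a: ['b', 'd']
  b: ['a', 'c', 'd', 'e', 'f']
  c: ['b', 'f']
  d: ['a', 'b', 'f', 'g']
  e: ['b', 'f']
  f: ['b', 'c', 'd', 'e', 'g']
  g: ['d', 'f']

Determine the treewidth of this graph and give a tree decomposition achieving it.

Treewidth 2.
One optimal decomposition is:
Bags: B1 = {b, d, f}  B2 = {a, b, d}  B3 = {d, f, g}  B4 = {b, e, f}  B5 = {b, c, f}
Tree: B1–B2, B1–B3, B1–B4, B1–B5

Each bag holds 3 vertices, so the decomposition has width 2, which upper-bounds the treewidth. On the other hand G contains the 3-clique {a, b, d}. A clique must lie in a single bag of any decomposition, so no decomposition can have width below 2. Hence tw(G) = 2 exactly.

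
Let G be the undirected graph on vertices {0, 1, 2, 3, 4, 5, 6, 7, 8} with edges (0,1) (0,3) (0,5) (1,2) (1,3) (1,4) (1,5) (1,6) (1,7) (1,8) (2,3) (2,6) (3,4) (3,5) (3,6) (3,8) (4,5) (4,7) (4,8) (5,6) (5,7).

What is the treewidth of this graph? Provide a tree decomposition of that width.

Each bag holds 4 vertices, so the decomposition has width 3, which upper-bounds the treewidth. On the other hand G contains the 4-clique {1, 3, 4, 8}. A clique must lie in a single bag of any decomposition, so no decomposition can have width below 3. Hence tw(G) = 3 exactly.

Treewidth 3.
One optimal decomposition is:
Bags: B1 = {1, 3, 4, 5}  B2 = {1, 4, 5, 7}  B3 = {1, 3, 5, 6}  B4 = {0, 1, 3, 5}  B5 = {1, 2, 3, 6}  B6 = {1, 3, 4, 8}
Tree: B1–B2, B1–B3, B3–B4, B3–B5, B1–B6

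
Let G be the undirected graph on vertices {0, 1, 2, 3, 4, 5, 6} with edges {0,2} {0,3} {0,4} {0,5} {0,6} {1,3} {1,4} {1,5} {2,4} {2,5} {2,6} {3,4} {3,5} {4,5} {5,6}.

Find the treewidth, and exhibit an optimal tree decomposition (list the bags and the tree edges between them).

Treewidth 3.
One such decomposition:
Bags: B1 = {0, 2, 4, 5}  B2 = {0, 3, 4, 5}  B3 = {0, 2, 5, 6}  B4 = {1, 3, 4, 5}
Tree: B1–B2, B1–B3, B2–B4

The largest bag has 4 vertices, giving width 3; this decomposition certifies tw(G) ≤ 3. For the lower bound, the 4 vertices {0, 2, 4, 5} are pairwise adjacent, and any tree decomposition puts a clique entirely inside one bag — forcing width ≥ 3. Therefore the treewidth is 3.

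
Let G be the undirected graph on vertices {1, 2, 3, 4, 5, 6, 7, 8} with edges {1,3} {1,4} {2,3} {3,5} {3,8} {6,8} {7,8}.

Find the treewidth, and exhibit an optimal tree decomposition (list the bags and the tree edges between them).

Every bag has size at most 2, so the width is 2 − 1 = 1 and tw(G) ≤ 1. G has an edge, so its treewidth is at least 1. Therefore the treewidth is 1.

Treewidth 1.
Bags: B1 = {2, 3}  B2 = {3, 8}  B3 = {7, 8}  B4 = {6, 8}  B5 = {1, 3}  B6 = {3, 5}  B7 = {1, 4}
Tree: B1–B2, B2–B3, B3–B4, B2–B5, B2–B6, B5–B7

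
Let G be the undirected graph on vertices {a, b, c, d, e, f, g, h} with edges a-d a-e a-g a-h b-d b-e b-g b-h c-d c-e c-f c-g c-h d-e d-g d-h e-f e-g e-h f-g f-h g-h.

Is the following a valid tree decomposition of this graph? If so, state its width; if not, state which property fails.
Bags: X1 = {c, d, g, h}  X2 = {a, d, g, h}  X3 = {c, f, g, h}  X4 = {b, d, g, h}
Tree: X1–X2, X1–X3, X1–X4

No — vertex e appears in no bag.

A tree decomposition must satisfy three properties: every vertex lies in some bag; for every edge, both endpoints lie together in some bag; and for every vertex, the bags containing it form a connected subtree. Here vertex e appears in no bag, so the decomposition is invalid.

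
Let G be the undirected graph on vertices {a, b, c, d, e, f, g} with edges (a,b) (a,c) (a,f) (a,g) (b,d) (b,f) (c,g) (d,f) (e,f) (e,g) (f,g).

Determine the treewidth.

2

A width-2 tree decomposition is:
Bags: B1 = {a, b, f}  B2 = {a, f, g}  B3 = {e, f, g}  B4 = {b, d, f}  B5 = {a, c, g}
Tree: B1–B2, B2–B3, B1–B4, B2–B5
Each bag holds 3 vertices, so the decomposition has width 2, which upper-bounds the treewidth. For the lower bound, the 3 vertices {a, c, g} are pairwise adjacent, and any tree decomposition puts a clique entirely inside one bag — forcing width ≥ 2. The upper and lower bounds meet at 2, so that is the treewidth.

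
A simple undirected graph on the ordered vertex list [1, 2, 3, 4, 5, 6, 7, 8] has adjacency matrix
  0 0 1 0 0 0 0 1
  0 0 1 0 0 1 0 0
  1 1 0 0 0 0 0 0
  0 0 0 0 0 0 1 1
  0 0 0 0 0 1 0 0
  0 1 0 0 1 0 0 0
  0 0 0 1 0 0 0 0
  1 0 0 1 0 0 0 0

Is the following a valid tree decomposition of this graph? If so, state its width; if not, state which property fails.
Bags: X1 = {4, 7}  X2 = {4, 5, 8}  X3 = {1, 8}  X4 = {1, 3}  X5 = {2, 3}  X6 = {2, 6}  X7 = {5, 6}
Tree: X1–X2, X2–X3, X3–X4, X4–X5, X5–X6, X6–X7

A tree decomposition must satisfy three properties: every vertex lies in some bag; for every edge, both endpoints lie together in some bag; and for every vertex, the bags containing it form a connected subtree. Here bags containing vertex 5 are not connected in the tree, so the decomposition is invalid.

No — bags containing vertex 5 are not connected in the tree.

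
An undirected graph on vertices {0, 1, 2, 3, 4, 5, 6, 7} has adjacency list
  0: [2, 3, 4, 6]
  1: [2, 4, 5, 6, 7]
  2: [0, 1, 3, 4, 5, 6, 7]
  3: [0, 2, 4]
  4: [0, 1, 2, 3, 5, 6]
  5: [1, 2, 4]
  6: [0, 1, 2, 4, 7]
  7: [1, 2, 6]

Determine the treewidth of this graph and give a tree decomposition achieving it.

Every bag has size at most 4, so the width is 4 − 1 = 3 and tw(G) ≤ 3. Conversely, {0, 2, 3, 4} is a clique of size 4, and the vertices of any clique must share a bag in every tree decomposition; so some bag has ≥ 4 vertices and tw(G) ≥ 3. The upper and lower bounds meet at 3, so that is the treewidth.

Treewidth 3.
One optimal decomposition is:
Bags: B1 = {1, 2, 4, 6}  B2 = {0, 2, 4, 6}  B3 = {1, 2, 4, 5}  B4 = {1, 2, 6, 7}  B5 = {0, 2, 3, 4}
Tree: B1–B2, B1–B3, B1–B4, B2–B5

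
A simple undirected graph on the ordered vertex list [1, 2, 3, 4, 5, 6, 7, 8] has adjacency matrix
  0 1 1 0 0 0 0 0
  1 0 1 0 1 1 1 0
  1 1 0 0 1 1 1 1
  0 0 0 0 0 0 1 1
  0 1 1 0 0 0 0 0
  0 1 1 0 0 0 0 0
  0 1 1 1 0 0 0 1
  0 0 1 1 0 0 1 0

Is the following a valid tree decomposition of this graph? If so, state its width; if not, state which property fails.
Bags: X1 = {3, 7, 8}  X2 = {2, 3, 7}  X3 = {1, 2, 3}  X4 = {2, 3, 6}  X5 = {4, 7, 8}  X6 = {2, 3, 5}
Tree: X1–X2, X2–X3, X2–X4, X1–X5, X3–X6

Vertex coverage: the bags together contain {1, 2, 3, 4, 5, 6, 7, 8}, the full vertex set. Edge coverage: each edge of G has both endpoints in at least one bag. Running intersection: for every vertex, the bags containing it form a connected subtree. All three properties hold, so this is a valid tree decomposition of width max|bag| − 1 = 2, and hence tw(G) ≤ 2.

Yes; width 2.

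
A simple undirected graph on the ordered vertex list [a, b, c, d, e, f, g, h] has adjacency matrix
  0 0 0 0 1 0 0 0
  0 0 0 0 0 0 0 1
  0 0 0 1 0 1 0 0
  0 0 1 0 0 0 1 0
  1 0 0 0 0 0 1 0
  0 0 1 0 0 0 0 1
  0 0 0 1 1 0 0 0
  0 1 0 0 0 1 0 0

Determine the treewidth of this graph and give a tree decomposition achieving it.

Every bag has size at most 2, so the width is 2 − 1 = 1 and tw(G) ≤ 1. Any graph with an edge has treewidth ≥ 1, and G has the edge a–e. Combining the bounds, tw(G) = 1.

Treewidth 1.
One optimal decomposition is:
Bags: B1 = {a, e}  B2 = {e, g}  B3 = {d, g}  B4 = {c, d}  B5 = {c, f}  B6 = {f, h}  B7 = {b, h}
Tree: B1–B2, B2–B3, B3–B4, B4–B5, B5–B6, B6–B7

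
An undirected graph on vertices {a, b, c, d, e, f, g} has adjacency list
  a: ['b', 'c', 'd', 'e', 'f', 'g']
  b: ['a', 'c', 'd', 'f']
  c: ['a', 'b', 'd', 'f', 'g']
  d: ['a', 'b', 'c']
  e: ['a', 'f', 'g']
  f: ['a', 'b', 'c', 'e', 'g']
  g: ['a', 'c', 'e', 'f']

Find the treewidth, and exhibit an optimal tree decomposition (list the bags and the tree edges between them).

Each bag holds 4 vertices, so the decomposition has width 3, which upper-bounds the treewidth. On the other hand G contains the 4-clique {a, b, c, d}. A clique must lie in a single bag of any decomposition, so no decomposition can have width below 3. Therefore the treewidth is 3.

Treewidth 3.
One such decomposition:
Bags: B1 = {a, b, c, f}  B2 = {a, c, f, g}  B3 = {a, b, c, d}  B4 = {a, e, f, g}
Tree: B1–B2, B1–B3, B2–B4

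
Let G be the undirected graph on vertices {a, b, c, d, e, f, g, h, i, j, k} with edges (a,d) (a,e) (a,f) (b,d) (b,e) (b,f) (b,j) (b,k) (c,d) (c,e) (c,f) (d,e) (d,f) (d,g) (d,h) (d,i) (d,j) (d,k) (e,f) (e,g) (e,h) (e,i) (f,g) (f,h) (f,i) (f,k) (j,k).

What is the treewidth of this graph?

3

A width-3 tree decomposition is:
Bags: B1 = {a, d, e, f}  B2 = {b, d, e, f}  B3 = {d, e, f, g}  B4 = {d, e, f, h}  B5 = {b, d, f, k}  B6 = {d, e, f, i}  B7 = {c, d, e, f}  B8 = {b, d, j, k}
Tree: B1–B2, B2–B3, B1–B4, B2–B5, B2–B6, B6–B7, B5–B8
The largest bag has 4 vertices, giving width 3; this decomposition certifies tw(G) ≤ 3. For the lower bound, the 4 vertices {b, d, j, k} are pairwise adjacent, and any tree decomposition puts a clique entirely inside one bag — forcing width ≥ 3. Combining the bounds, tw(G) = 3.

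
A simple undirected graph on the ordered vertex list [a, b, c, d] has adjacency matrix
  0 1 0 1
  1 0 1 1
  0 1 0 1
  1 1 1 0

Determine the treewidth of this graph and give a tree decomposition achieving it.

Treewidth 2.
One optimal decomposition is:
Bags: B1 = {b, c, d}  B2 = {a, b, d}
Tree: B1–B2

Every bag has size at most 3, so the width is 3 − 1 = 2 and tw(G) ≤ 2. On the other hand G contains the 3-clique {b, c, d}. A clique must lie in a single bag of any decomposition, so no decomposition can have width below 2. The upper and lower bounds meet at 2, so that is the treewidth.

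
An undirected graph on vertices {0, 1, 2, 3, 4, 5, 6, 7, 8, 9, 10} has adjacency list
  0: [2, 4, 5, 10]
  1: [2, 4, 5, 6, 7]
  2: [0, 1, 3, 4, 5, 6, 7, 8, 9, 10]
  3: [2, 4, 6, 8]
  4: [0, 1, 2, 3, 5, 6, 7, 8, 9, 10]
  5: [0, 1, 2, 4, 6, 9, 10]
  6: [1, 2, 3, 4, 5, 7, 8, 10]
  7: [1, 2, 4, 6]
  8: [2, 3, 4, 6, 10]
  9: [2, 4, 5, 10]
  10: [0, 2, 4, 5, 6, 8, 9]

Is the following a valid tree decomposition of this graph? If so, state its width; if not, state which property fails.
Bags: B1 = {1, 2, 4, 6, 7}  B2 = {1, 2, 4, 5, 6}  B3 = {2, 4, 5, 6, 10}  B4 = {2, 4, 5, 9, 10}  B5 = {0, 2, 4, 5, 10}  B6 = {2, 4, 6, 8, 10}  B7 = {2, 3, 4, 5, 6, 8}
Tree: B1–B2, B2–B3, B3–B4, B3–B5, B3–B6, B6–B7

No — bags containing vertex 5 are not connected in the tree.

A tree decomposition must satisfy three properties: every vertex lies in some bag; for every edge, both endpoints lie together in some bag; and for every vertex, the bags containing it form a connected subtree. Here bags containing vertex 5 are not connected in the tree, so the decomposition is invalid.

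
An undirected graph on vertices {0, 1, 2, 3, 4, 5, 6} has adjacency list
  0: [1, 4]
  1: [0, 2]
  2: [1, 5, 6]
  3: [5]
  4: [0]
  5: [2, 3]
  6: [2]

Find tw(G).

A width-1 tree decomposition is:
Bags: B1 = {2, 6}  B2 = {1, 2}  B3 = {0, 1}  B4 = {2, 5}  B5 = {3, 5}  B6 = {0, 4}
Tree: B1–B2, B2–B3, B1–B4, B4–B5, B3–B6
The largest bag has 2 vertices, giving width 1; this decomposition certifies tw(G) ≤ 1. G has an edge, so its treewidth is at least 1. Therefore the treewidth is 1.

1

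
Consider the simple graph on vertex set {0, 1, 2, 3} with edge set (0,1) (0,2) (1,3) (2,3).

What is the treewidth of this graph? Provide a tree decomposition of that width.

Treewidth 2.
One such decomposition:
Bags: B1 = {1, 2, 3}  B2 = {0, 1, 2}
Tree: B1–B2

Every bag has size at most 3, so the width is 3 − 1 = 2 and tw(G) ≤ 2. Since 1–3–2–0–1 is a cycle in G, G is not acyclic. Forests are exactly the graphs of treewidth ≤ 1, so tw(G) ≥ 2. Hence tw(G) = 2 exactly.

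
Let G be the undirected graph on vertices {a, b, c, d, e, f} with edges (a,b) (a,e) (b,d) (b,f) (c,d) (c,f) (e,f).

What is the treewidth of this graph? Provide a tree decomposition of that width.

Treewidth 2.
Bags: B1 = {c, d, f}  B2 = {b, d, f}  B3 = {b, e, f}  B4 = {a, b, e}
Tree: B1–B2, B2–B3, B3–B4

Each bag holds 3 vertices, so the decomposition has width 2, which upper-bounds the treewidth. For the lower bound, G contains the cycle c–d–b–f–c, so G is not a forest; only forests have treewidth ≤ 1, hence tw(G) ≥ 2. Therefore the treewidth is 2.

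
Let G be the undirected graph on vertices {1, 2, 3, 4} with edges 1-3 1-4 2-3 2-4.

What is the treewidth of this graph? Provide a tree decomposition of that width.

The largest bag has 3 vertices, giving width 2; this decomposition certifies tw(G) ≤ 2. The edges 2–3–1–4–2 form a cycle, so G is not a tree and its treewidth is at least 2. Hence tw(G) = 2 exactly.

Treewidth 2.
Bags: B1 = {1, 2, 3}  B2 = {1, 2, 4}
Tree: B1–B2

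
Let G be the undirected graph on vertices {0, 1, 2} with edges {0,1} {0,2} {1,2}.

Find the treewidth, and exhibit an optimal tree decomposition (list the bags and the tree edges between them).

With just one bag of size 3, the width is 3 − 1 = 2, so tw(G) ≤ 2. On the other hand G contains the 3-clique {0, 1, 2}. A clique must lie in a single bag of any decomposition, so no decomposition can have width below 2. The upper and lower bounds meet at 2, so that is the treewidth.

Treewidth 2.
Bags: B1 = {0, 1, 2}
Tree: (single bag)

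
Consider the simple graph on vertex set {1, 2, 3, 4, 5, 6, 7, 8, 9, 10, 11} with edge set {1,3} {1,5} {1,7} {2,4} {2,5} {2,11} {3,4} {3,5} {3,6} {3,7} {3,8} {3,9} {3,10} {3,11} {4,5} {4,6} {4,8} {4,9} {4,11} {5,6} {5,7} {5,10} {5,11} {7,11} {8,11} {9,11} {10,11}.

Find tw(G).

A width-3 tree decomposition is:
Bags: B1 = {1, 3, 5, 7}  B2 = {3, 5, 7, 11}  B3 = {3, 4, 5, 11}  B4 = {3, 4, 9, 11}  B5 = {3, 4, 8, 11}  B6 = {3, 4, 5, 6}  B7 = {3, 5, 10, 11}  B8 = {2, 4, 5, 11}
Tree: B1–B2, B2–B3, B3–B4, B4–B5, B3–B6, B2–B7, B3–B8
Every bag has size at most 4, so the width is 4 − 1 = 3 and tw(G) ≤ 3. On the other hand G contains the 4-clique {2, 4, 5, 11}. A clique must lie in a single bag of any decomposition, so no decomposition can have width below 3. The upper and lower bounds meet at 3, so that is the treewidth.

3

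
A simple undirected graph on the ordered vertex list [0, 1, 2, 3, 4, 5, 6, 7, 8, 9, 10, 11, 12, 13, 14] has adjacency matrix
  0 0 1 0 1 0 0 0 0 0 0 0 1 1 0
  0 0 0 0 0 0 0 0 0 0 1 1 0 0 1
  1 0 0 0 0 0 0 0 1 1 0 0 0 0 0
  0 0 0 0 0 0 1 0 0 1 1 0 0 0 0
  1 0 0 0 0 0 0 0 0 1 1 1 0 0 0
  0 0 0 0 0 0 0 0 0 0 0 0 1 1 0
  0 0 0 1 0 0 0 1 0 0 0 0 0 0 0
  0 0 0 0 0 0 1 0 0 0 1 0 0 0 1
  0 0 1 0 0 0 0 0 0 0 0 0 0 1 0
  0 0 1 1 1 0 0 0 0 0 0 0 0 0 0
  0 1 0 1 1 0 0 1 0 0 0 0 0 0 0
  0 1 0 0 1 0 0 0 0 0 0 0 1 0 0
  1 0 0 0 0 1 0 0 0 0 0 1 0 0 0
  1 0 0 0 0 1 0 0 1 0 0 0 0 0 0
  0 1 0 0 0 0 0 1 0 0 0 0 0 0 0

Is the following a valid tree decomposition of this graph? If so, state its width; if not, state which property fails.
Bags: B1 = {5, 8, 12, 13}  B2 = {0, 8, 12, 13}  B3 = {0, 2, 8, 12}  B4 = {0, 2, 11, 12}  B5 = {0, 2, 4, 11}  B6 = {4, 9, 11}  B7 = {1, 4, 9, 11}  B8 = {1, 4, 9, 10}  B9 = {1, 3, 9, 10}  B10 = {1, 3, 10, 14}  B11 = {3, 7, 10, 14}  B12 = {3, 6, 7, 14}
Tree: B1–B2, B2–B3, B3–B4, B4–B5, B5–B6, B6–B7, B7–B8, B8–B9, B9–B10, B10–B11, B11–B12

A tree decomposition must satisfy three properties: every vertex lies in some bag; for every edge, both endpoints lie together in some bag; and for every vertex, the bags containing it form a connected subtree. Here edge (2,9) lies in no bag, so the decomposition is invalid.

No — edge (2,9) lies in no bag.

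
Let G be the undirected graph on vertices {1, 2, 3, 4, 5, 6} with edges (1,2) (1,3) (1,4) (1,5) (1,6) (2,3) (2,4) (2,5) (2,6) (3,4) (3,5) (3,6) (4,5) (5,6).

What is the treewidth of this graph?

A width-4 tree decomposition is:
Bags: B1 = {1, 2, 3, 4, 5}  B2 = {1, 2, 3, 5, 6}
Tree: B1–B2
Every bag has size at most 5, so the width is 5 − 1 = 4 and tw(G) ≤ 4. For the lower bound, the 5 vertices {1, 2, 3, 4, 5} are pairwise adjacent, and any tree decomposition puts a clique entirely inside one bag — forcing width ≥ 4. The upper and lower bounds meet at 4, so that is the treewidth.

4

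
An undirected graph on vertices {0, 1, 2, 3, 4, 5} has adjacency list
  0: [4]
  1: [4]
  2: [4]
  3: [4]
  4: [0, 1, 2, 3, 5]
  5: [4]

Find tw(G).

A width-1 tree decomposition is:
Bags: B1 = {2, 4}  B2 = {1, 4}  B3 = {4, 5}  B4 = {3, 4}  B5 = {0, 4}
Tree: B1–B2, B1–B3, B2–B4, B3–B5
The largest bag has 2 vertices, giving width 1; this decomposition certifies tw(G) ≤ 1. G has an edge, so its treewidth is at least 1. Hence tw(G) = 1 exactly.

1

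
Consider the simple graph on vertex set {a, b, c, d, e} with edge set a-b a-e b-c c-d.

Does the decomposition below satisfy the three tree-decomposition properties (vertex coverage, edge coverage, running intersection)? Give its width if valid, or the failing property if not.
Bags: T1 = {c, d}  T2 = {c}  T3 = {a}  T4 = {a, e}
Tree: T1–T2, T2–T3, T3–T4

A tree decomposition must satisfy three properties: every vertex lies in some bag; for every edge, both endpoints lie together in some bag; and for every vertex, the bags containing it form a connected subtree. Here vertex b appears in no bag, so the decomposition is invalid.

No — vertex b appears in no bag.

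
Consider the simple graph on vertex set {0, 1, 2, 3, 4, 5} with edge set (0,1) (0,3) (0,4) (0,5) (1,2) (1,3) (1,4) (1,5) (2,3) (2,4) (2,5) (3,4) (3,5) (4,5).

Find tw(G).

4

A width-4 tree decomposition is:
Bags: B1 = {1, 2, 3, 4, 5}  B2 = {0, 1, 3, 4, 5}
Tree: B1–B2
The largest bag has 5 vertices, giving width 4; this decomposition certifies tw(G) ≤ 4. Conversely, {0, 1, 3, 4, 5} is a clique of size 5, and the vertices of any clique must share a bag in every tree decomposition; so some bag has ≥ 5 vertices and tw(G) ≥ 4. Combining the bounds, tw(G) = 4.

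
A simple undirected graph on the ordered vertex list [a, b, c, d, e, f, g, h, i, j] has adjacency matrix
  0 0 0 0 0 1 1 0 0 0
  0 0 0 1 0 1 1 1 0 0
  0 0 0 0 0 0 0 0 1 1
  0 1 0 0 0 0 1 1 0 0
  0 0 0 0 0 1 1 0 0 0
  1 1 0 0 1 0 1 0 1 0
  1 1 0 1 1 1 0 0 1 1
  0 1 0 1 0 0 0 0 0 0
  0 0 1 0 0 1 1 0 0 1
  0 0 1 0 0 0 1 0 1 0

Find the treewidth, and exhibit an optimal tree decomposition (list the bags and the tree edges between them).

Every bag has size at most 3, so the width is 3 − 1 = 2 and tw(G) ≤ 2. Conversely, {b, d, g} is a clique of size 3, and the vertices of any clique must share a bag in every tree decomposition; so some bag has ≥ 3 vertices and tw(G) ≥ 2. The upper and lower bounds meet at 2, so that is the treewidth.

Treewidth 2.
One optimal decomposition is:
Bags: B1 = {g, i, j}  B2 = {f, g, i}  B3 = {b, f, g}  B4 = {b, d, g}  B5 = {a, f, g}  B6 = {c, i, j}  B7 = {e, f, g}  B8 = {b, d, h}
Tree: B1–B2, B2–B3, B3–B4, B2–B5, B1–B6, B2–B7, B4–B8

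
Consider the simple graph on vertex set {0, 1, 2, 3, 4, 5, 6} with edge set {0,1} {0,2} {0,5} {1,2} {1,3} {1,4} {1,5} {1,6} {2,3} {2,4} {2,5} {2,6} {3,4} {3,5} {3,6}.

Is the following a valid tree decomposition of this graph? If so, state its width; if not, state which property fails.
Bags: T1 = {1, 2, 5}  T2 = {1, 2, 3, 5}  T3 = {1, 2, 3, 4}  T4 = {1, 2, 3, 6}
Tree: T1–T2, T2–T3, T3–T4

No — vertex 0 appears in no bag.

A tree decomposition must satisfy three properties: every vertex lies in some bag; for every edge, both endpoints lie together in some bag; and for every vertex, the bags containing it form a connected subtree. Here vertex 0 appears in no bag, so the decomposition is invalid.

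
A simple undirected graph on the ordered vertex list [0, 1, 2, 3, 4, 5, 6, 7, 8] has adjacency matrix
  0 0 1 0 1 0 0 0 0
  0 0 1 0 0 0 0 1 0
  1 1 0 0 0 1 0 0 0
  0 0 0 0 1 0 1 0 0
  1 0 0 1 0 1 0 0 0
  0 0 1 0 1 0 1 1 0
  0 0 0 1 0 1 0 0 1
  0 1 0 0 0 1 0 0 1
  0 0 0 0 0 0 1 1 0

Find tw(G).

A width-3 tree decomposition is:
Bags: B1 = {0, 1, 2, 7}  B2 = {0, 2, 5, 7}  B3 = {0, 4, 5, 7}  B4 = {4, 5, 7, 8}  B5 = {4, 5, 6, 8}  B6 = {3, 4, 6, 8}
Tree: B1–B2, B2–B3, B3–B4, B4–B5, B5–B6
Each bag holds 4 vertices, so the decomposition has width 3, which upper-bounds the treewidth. For the lower bound: the 4 vertex sets {0,1,2}, {7}, {5}, {3,4,6,8} are disjoint, each induces a connected subgraph, and every pair is joined by at least one edge of G. Contracting each set to a single vertex therefore yields K_{4} as a minor, and since treewidth is minor-monotone, tw(G) ≥ tw(K_{4}) = 3. Therefore the treewidth is 3.

3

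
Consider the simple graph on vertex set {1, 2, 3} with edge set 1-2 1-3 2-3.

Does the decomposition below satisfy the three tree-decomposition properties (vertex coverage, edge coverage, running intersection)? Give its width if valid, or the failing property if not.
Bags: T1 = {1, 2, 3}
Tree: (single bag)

Every vertex of G appears in some bag (union = {1, 2, 3}); every edge is covered by a bag; and for each vertex v the set of bags containing v is connected in the bag tree. The decomposition is therefore valid. The largest bag has 3 vertices, so the width is 2.

Yes; width 2.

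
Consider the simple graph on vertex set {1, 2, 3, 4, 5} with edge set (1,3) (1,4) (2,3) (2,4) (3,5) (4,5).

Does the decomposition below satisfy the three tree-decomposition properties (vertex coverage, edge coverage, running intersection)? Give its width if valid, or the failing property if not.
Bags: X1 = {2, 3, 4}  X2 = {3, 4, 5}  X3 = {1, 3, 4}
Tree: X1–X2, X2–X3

Vertex coverage: the bags together contain {1, 2, 3, 4, 5}, the full vertex set. Edge coverage: each edge of G has both endpoints in at least one bag. Running intersection: for every vertex, the bags containing it form a connected subtree. All three properties hold, so this is a valid tree decomposition of width max|bag| − 1 = 2, and hence tw(G) ≤ 2.

Yes; width 2.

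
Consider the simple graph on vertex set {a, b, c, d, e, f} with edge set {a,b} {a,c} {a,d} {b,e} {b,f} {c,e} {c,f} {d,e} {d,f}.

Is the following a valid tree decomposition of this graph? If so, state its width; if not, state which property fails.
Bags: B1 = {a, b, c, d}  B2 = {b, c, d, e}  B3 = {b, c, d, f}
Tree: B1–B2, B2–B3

Vertex coverage: the bags together contain {a, b, c, d, e, f}, the full vertex set. Edge coverage: each edge of G has both endpoints in at least one bag. Running intersection: for every vertex, the bags containing it form a connected subtree. All three properties hold, so this is a valid tree decomposition of width max|bag| − 1 = 3, and hence tw(G) ≤ 3.

Yes; width 3.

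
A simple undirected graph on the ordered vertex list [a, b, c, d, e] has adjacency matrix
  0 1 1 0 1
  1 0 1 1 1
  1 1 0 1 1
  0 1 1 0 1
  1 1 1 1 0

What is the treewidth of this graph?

3

A width-3 tree decomposition is:
Bags: B1 = {b, c, d, e}  B2 = {a, b, c, e}
Tree: B1–B2
Every bag has size at most 4, so the width is 4 − 1 = 3 and tw(G) ≤ 3. Conversely, {b, c, d, e} is a clique of size 4, and the vertices of any clique must share a bag in every tree decomposition; so some bag has ≥ 4 vertices and tw(G) ≥ 3. Therefore the treewidth is 3.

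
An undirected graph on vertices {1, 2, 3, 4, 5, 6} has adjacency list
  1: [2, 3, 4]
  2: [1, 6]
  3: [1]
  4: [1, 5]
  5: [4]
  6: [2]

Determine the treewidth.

1

A width-1 tree decomposition is:
Bags: B1 = {1, 2}  B2 = {1, 4}  B3 = {2, 6}  B4 = {4, 5}  B5 = {1, 3}
Tree: B1–B2, B1–B3, B2–B4, B2–B5
Every bag has size at most 2, so the width is 2 − 1 = 1 and tw(G) ≤ 1. G has an edge, so its treewidth is at least 1. The upper and lower bounds meet at 1, so that is the treewidth.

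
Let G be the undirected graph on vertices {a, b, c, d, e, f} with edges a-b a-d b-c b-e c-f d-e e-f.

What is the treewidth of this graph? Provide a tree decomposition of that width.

The largest bag has 3 vertices, giving width 2; this decomposition certifies tw(G) ≤ 2. For the lower bound, G contains the cycle a–d–e–b–a, so G is not a forest; only forests have treewidth ≤ 1, hence tw(G) ≥ 2. Combining the bounds, tw(G) = 2.

Treewidth 2.
One such decomposition:
Bags: B1 = {a, b, d}  B2 = {b, d, e}  B3 = {b, c, e}  B4 = {c, e, f}
Tree: B1–B2, B2–B3, B3–B4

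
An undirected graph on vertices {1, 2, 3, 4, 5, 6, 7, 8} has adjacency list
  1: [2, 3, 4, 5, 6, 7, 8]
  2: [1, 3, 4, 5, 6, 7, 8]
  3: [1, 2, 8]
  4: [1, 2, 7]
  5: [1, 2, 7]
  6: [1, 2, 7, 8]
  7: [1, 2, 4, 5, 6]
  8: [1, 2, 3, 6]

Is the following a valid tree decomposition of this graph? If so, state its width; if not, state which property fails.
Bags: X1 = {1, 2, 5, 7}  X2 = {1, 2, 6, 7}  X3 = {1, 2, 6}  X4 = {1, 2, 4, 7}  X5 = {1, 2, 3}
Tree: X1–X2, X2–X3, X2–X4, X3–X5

No — vertex 8 appears in no bag.

A tree decomposition must satisfy three properties: every vertex lies in some bag; for every edge, both endpoints lie together in some bag; and for every vertex, the bags containing it form a connected subtree. Here vertex 8 appears in no bag, so the decomposition is invalid.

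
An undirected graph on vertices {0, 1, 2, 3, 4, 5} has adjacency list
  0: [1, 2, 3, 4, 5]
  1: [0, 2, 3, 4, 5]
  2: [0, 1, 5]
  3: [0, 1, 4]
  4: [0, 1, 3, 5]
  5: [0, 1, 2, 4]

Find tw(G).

A width-3 tree decomposition is:
Bags: B1 = {0, 1, 4, 5}  B2 = {0, 1, 2, 5}  B3 = {0, 1, 3, 4}
Tree: B1–B2, B1–B3
The largest bag has 4 vertices, giving width 3; this decomposition certifies tw(G) ≤ 3. On the other hand G contains the 4-clique {0, 1, 2, 5}. A clique must lie in a single bag of any decomposition, so no decomposition can have width below 3. The upper and lower bounds meet at 3, so that is the treewidth.

3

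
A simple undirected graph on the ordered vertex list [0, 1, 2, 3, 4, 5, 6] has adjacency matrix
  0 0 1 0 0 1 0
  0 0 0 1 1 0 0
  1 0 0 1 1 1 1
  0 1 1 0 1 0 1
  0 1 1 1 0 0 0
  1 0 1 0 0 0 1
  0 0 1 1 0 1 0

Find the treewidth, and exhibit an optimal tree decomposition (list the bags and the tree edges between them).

The largest bag has 3 vertices, giving width 2; this decomposition certifies tw(G) ≤ 2. Conversely, {1, 3, 4} is a clique of size 3, and the vertices of any clique must share a bag in every tree decomposition; so some bag has ≥ 3 vertices and tw(G) ≥ 2. Hence tw(G) = 2 exactly.

Treewidth 2.
One optimal decomposition is:
Bags: B1 = {2, 5, 6}  B2 = {2, 3, 6}  B3 = {0, 2, 5}  B4 = {2, 3, 4}  B5 = {1, 3, 4}
Tree: B1–B2, B1–B3, B2–B4, B4–B5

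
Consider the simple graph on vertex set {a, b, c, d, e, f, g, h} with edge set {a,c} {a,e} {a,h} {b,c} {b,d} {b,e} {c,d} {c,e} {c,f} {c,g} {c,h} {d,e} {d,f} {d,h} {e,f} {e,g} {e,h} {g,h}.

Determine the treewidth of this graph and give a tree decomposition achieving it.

Every bag has size at most 4, so the width is 4 − 1 = 3 and tw(G) ≤ 3. For the lower bound, the 4 vertices {c, d, e, h} are pairwise adjacent, and any tree decomposition puts a clique entirely inside one bag — forcing width ≥ 3. Therefore the treewidth is 3.

Treewidth 3.
One such decomposition:
Bags: B1 = {c, d, e, h}  B2 = {c, e, g, h}  B3 = {b, c, d, e}  B4 = {a, c, e, h}  B5 = {c, d, e, f}
Tree: B1–B2, B1–B3, B2–B4, B3–B5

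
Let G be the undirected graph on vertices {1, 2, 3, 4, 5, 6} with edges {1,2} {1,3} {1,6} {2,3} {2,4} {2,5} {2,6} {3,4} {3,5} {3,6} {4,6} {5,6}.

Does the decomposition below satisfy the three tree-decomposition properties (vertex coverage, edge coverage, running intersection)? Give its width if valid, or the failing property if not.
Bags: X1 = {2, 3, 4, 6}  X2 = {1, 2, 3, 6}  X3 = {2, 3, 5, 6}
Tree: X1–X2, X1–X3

Checking the three conditions: (i) the bags cover all of {1, 2, 3, 4, 5, 6}; (ii) for each edge, some bag contains both endpoints; (iii) the bags containing any fixed vertex form a subtree. All hold, so the decomposition is valid with width 4 − 1 = 3.

Yes; width 3.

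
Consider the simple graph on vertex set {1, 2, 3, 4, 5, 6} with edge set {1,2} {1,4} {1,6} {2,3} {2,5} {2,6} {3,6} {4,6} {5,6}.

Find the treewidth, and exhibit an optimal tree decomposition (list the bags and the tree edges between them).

Each bag holds 3 vertices, so the decomposition has width 2, which upper-bounds the treewidth. On the other hand G contains the 3-clique {1, 2, 6}. A clique must lie in a single bag of any decomposition, so no decomposition can have width below 2. Therefore the treewidth is 2.

Treewidth 2.
Bags: B1 = {1, 4, 6}  B2 = {1, 2, 6}  B3 = {2, 5, 6}  B4 = {2, 3, 6}
Tree: B1–B2, B2–B3, B3–B4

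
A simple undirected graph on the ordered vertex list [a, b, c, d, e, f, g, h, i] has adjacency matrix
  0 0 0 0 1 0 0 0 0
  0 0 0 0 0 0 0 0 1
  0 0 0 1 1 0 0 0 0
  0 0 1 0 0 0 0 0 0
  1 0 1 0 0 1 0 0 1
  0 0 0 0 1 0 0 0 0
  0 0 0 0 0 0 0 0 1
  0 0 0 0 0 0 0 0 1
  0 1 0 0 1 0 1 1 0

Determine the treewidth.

1

A width-1 tree decomposition is:
Bags: B1 = {e, i}  B2 = {h, i}  B3 = {c, e}  B4 = {e, f}  B5 = {c, d}  B6 = {g, i}  B7 = {b, i}  B8 = {a, e}
Tree: B1–B2, B1–B3, B1–B4, B3–B5, B2–B6, B6–B7, B3–B8
Every bag has size at most 2, so the width is 2 − 1 = 1 and tw(G) ≤ 1. Since G has at least one edge (e.g. e–i), it is not an edgeless graph, so tw(G) ≥ 1. Therefore the treewidth is 1.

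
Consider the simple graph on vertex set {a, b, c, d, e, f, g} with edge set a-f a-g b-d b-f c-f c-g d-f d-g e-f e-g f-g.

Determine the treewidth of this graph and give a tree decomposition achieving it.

Treewidth 2.
One such decomposition:
Bags: B1 = {d, f, g}  B2 = {a, f, g}  B3 = {e, f, g}  B4 = {c, f, g}  B5 = {b, d, f}
Tree: B1–B2, B1–B3, B1–B4, B1–B5

The largest bag has 3 vertices, giving width 2; this decomposition certifies tw(G) ≤ 2. Conversely, {d, f, g} is a clique of size 3, and the vertices of any clique must share a bag in every tree decomposition; so some bag has ≥ 3 vertices and tw(G) ≥ 2. Hence tw(G) = 2 exactly.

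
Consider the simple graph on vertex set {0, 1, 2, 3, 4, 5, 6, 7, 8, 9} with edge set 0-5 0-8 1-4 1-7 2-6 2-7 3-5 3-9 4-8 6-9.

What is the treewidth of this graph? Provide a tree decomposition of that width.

Treewidth 2.
One optimal decomposition is:
Bags: B1 = {0, 5, 8}  B2 = {4, 5, 8}  B3 = {1, 4, 5}  B4 = {1, 5, 7}  B5 = {2, 5, 7}  B6 = {2, 5, 6}  B7 = {5, 6, 9}  B8 = {3, 5, 9}
Tree: B1–B2, B2–B3, B3–B4, B4–B5, B5–B6, B6–B7, B7–B8

Every bag has size at most 3, so the width is 3 − 1 = 2 and tw(G) ≤ 2. Since 5–0–8–4–1–7–2–6–9–3–5 is a cycle in G, G is not acyclic. Forests are exactly the graphs of treewidth ≤ 1, so tw(G) ≥ 2. Hence tw(G) = 2 exactly.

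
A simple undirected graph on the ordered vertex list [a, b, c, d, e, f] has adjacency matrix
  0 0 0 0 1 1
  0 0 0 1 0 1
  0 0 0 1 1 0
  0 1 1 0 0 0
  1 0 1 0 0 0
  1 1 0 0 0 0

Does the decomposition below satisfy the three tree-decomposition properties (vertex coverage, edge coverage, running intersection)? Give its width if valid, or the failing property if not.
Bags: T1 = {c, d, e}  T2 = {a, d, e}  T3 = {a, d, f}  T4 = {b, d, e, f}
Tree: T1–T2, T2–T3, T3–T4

No — bags containing vertex e are not connected in the tree.

A tree decomposition must satisfy three properties: every vertex lies in some bag; for every edge, both endpoints lie together in some bag; and for every vertex, the bags containing it form a connected subtree. Here bags containing vertex e are not connected in the tree, so the decomposition is invalid.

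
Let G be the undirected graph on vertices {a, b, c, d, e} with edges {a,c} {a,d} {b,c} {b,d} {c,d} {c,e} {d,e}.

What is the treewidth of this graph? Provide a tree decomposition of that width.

Every bag has size at most 3, so the width is 3 − 1 = 2 and tw(G) ≤ 2. On the other hand G contains the 3-clique {c, d, e}. A clique must lie in a single bag of any decomposition, so no decomposition can have width below 2. Combining the bounds, tw(G) = 2.

Treewidth 2.
One such decomposition:
Bags: B1 = {b, c, d}  B2 = {a, c, d}  B3 = {c, d, e}
Tree: B1–B2, B1–B3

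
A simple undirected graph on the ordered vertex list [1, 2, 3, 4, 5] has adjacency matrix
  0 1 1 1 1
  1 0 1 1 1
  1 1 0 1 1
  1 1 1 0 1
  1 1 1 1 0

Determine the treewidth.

A width-4 tree decomposition is:
Bags: B1 = {1, 2, 3, 4, 5}
Tree: (single bag)
A single bag containing all 5 vertices is trivially a valid decomposition of width 4. Conversely, {1, 2, 3, 4, 5} is a clique of size 5, and the vertices of any clique must share a bag in every tree decomposition; so some bag has ≥ 5 vertices and tw(G) ≥ 4. Hence tw(G) = 4 exactly.

4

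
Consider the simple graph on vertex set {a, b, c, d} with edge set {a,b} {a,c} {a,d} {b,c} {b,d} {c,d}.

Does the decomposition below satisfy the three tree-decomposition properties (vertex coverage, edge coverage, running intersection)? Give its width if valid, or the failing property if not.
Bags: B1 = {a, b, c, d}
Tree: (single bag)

Yes; width 3.

Vertex coverage: the bags together contain {a, b, c, d}, the full vertex set. Edge coverage: each edge of G has both endpoints in at least one bag. Running intersection: for every vertex, the bags containing it form a connected subtree. All three properties hold, so this is a valid tree decomposition of width max|bag| − 1 = 3, and hence tw(G) ≤ 3.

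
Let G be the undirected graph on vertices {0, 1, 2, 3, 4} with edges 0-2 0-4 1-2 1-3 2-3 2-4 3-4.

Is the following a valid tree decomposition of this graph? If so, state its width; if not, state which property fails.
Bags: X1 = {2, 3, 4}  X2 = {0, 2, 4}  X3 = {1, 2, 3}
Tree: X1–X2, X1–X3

Every vertex of G appears in some bag (union = {0, 1, 2, 3, 4}); every edge is covered by a bag; and for each vertex v the set of bags containing v is connected in the bag tree. The decomposition is therefore valid. The largest bag has 3 vertices, so the width is 2.

Yes; width 2.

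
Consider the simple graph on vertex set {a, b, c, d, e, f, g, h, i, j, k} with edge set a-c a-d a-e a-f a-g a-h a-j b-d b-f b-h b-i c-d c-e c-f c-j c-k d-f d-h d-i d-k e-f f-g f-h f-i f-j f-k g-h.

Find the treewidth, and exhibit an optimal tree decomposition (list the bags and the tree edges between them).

Treewidth 3.
One such decomposition:
Bags: B1 = {a, c, d, f}  B2 = {c, d, f, k}  B3 = {a, d, f, h}  B4 = {a, c, f, j}  B5 = {a, f, g, h}  B6 = {a, c, e, f}  B7 = {b, d, f, h}  B8 = {b, d, f, i}
Tree: B1–B2, B1–B3, B1–B4, B3–B5, B1–B6, B3–B7, B7–B8

The largest bag has 4 vertices, giving width 3; this decomposition certifies tw(G) ≤ 3. Conversely, {a, d, f, h} is a clique of size 4, and the vertices of any clique must share a bag in every tree decomposition; so some bag has ≥ 4 vertices and tw(G) ≥ 3. Combining the bounds, tw(G) = 3.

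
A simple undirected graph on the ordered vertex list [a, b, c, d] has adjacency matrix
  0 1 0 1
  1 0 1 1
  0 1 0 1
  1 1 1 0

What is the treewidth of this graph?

A width-2 tree decomposition is:
Bags: B1 = {a, b, d}  B2 = {b, c, d}
Tree: B1–B2
Every bag has size at most 3, so the width is 3 − 1 = 2 and tw(G) ≤ 2. For the lower bound, the 3 vertices {b, c, d} are pairwise adjacent, and any tree decomposition puts a clique entirely inside one bag — forcing width ≥ 2. Therefore the treewidth is 2.

2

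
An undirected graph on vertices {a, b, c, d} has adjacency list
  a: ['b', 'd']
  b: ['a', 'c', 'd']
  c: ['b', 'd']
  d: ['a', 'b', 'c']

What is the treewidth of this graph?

A width-2 tree decomposition is:
Bags: B1 = {a, b, d}  B2 = {b, c, d}
Tree: B1–B2
The largest bag has 3 vertices, giving width 2; this decomposition certifies tw(G) ≤ 2. For the lower bound, the 3 vertices {b, c, d} are pairwise adjacent, and any tree decomposition puts a clique entirely inside one bag — forcing width ≥ 2. Therefore the treewidth is 2.

2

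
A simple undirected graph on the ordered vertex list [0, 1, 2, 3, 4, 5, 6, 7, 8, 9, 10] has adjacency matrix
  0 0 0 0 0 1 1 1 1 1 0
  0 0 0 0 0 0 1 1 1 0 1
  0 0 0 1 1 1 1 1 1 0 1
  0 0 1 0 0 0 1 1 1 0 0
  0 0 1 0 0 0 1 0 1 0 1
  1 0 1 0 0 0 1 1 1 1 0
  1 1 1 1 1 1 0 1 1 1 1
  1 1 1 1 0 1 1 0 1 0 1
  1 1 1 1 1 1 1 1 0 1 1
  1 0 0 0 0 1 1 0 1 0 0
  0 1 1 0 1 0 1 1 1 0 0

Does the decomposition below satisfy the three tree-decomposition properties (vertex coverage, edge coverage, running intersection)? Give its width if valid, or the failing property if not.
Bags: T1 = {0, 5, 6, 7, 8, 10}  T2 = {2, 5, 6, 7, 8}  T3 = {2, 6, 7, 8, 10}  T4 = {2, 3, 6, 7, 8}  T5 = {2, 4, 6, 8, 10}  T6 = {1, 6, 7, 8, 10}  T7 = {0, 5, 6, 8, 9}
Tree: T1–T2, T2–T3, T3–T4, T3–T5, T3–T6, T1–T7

A tree decomposition must satisfy three properties: every vertex lies in some bag; for every edge, both endpoints lie together in some bag; and for every vertex, the bags containing it form a connected subtree. Here bags containing vertex 10 are not connected in the tree, so the decomposition is invalid.

No — bags containing vertex 10 are not connected in the tree.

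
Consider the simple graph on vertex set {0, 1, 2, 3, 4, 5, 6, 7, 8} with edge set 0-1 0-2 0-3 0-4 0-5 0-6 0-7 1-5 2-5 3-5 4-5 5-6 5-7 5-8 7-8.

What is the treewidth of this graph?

A width-2 tree decomposition is:
Bags: B1 = {0, 5, 7}  B2 = {0, 3, 5}  B3 = {0, 2, 5}  B4 = {0, 5, 6}  B5 = {0, 1, 5}  B6 = {5, 7, 8}  B7 = {0, 4, 5}
Tree: B1–B2, B2–B3, B3–B4, B2–B5, B1–B6, B5–B7
Every bag has size at most 3, so the width is 3 − 1 = 2 and tw(G) ≤ 2. On the other hand G contains the 3-clique {0, 1, 5}. A clique must lie in a single bag of any decomposition, so no decomposition can have width below 2. The upper and lower bounds meet at 2, so that is the treewidth.

2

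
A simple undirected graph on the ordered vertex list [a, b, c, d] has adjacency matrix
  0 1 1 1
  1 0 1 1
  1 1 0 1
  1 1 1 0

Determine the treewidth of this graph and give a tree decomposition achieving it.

With just one bag of size 4, the width is 4 − 1 = 3, so tw(G) ≤ 3. Conversely, {a, b, c, d} is a clique of size 4, and the vertices of any clique must share a bag in every tree decomposition; so some bag has ≥ 4 vertices and tw(G) ≥ 3. Hence tw(G) = 3 exactly.

Treewidth 3.
One such decomposition:
Bags: B1 = {a, b, c, d}
Tree: (single bag)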